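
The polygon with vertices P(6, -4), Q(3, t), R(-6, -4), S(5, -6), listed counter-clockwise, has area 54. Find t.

Write out the shoelace sum; only the two edges meeting at Q involve t:
2·Area = [(6·t − 3·(-4)) + (3·(-4) − (-6)·t)] + 72
       = 12·t + 72 = 108
⇒ t = 3.

3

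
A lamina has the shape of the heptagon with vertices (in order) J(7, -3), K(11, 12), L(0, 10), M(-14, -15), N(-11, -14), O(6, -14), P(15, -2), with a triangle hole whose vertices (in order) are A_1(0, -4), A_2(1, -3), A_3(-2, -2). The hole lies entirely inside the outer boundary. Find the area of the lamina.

399.5

Outer boundary:
Σ = (117) + (110) + (140) + (31) + (238) + (198) + (-31) = 803
Area = |Σ|/2 = 401.5.
Hole:
Apply the surveyor's formula: 2A = Σ (x_i·y_{i+1} − x_{i+1}·y_i), indices taken mod 3.
Cross-terms: 4, -8, 8  ⇒  Σ = 4
Area = |Σ|/2 = 2.
Net area = 401.5 − 2 = 399.5.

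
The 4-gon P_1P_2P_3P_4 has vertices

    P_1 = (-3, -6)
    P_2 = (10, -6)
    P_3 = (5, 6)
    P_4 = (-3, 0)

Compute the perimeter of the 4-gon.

42

|P_1P_2| = √((13)² + (0)²) = √169 = 13
|P_2P_3| = √((-5)² + (12)²) = √169 = 13
|P_3P_4| = √((-8)² + (-6)²) = √100 = 10
|P_4P_1| = √((0)² + (-6)²) = √36 = 6
Perimeter = 13 + 13 + 10 + 6 = 42.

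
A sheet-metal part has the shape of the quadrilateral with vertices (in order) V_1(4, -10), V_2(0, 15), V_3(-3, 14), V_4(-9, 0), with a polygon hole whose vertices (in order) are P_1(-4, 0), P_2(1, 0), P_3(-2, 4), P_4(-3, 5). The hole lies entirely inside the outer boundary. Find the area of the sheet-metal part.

147.5

Outer boundary:
Apply the surveyor's formula: 2A = Σ (x_i·y_{i+1} − x_{i+1}·y_i), indices taken mod 4.
V_1→V_2: (4)(15) − (0)(-10) = 60
V_2→V_3: (0)(14) − (-3)(15) = 45
V_3→V_4: (-3)(0) − (-9)(14) = 126
V_4→V_1: (-9)(-10) − (4)(0) = 90
Σ = 321
Area = |Σ|/2 = 160.5.
Hole:
P_1→P_2: (-4)(0) − (1)(0) = 0
P_2→P_3: (1)(4) − (-2)(0) = 4
P_3→P_4: (-2)(5) − (-3)(4) = 2
P_4→P_1: (-3)(0) − (-4)(5) = 20
Σ = 26
Area = |Σ|/2 = 13.
Net area = 160.5 − 13 = 147.5.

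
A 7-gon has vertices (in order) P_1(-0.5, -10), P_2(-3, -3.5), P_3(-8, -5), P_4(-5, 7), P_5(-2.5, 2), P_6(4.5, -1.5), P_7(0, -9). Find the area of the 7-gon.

82.5

Σ = (-28.25) + (-13) + (-81) + (7.5) + (-5.25) + (-40.5) + (-4.5) = -165
Area = |Σ|/2 = 82.5.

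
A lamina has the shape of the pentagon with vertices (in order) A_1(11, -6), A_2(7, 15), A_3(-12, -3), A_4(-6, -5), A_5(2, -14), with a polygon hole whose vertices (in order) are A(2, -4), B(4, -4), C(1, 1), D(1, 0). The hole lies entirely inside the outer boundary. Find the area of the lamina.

316.5

Outer boundary:
A_1→A_2: (11)(15) − (7)(-6) = 207
A_2→A_3: (7)(-3) − (-12)(15) = 159
A_3→A_4: (-12)(-5) − (-6)(-3) = 42
A_4→A_5: (-6)(-14) − (2)(-5) = 94
A_5→A_1: (2)(-6) − (11)(-14) = 142
Σ = 644
Area = |Σ|/2 = 322.
Hole:
Cross-terms: 8, 8, -1, -4  ⇒  Σ = 11
Area = |Σ|/2 = 5.5.
Net area = 322 − 5.5 = 316.5.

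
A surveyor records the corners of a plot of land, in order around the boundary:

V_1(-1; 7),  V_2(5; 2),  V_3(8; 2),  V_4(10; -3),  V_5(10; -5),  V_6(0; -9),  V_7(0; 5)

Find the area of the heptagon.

V_1→V_2: (-1)(2) − (5)(7) = -37
V_2→V_3: (5)(2) − (8)(2) = -6
V_3→V_4: (8)(-3) − (10)(2) = -44
V_4→V_5: (10)(-5) − (10)(-3) = -20
V_5→V_6: (10)(-9) − (0)(-5) = -90
V_6→V_7: (0)(5) − (0)(-9) = 0
V_7→V_1: (0)(7) − (-1)(5) = 5
Σ = -192
Area = |Σ|/2 = 96.

96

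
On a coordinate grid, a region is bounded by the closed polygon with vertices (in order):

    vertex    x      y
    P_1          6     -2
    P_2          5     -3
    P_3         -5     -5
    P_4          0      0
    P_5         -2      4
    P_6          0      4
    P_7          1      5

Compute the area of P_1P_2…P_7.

P_1→P_2: (6)(-3) − (5)(-2) = -8
P_2→P_3: (5)(-5) − (-5)(-3) = -40
P_3→P_4: (-5)(0) − (0)(-5) = 0
P_4→P_5: (0)(4) − (-2)(0) = 0
P_5→P_6: (-2)(4) − (0)(4) = -8
P_6→P_7: (0)(5) − (1)(4) = -4
P_7→P_1: (1)(-2) − (6)(5) = -32
Σ = -92
Area = |Σ|/2 = 46.

46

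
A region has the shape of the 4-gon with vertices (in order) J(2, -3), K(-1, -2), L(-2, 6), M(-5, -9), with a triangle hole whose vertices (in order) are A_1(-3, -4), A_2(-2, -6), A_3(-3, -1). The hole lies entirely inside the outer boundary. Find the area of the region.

30.5

Outer boundary:
Apply the shoelace (surveyor's) formula: 2A = Σ (x_i·y_{i+1} − x_{i+1}·y_i), indices taken mod 4.
Σ = (-7) + (-10) + (48) + (33) = 64
Area = |Σ|/2 = 32.
Hole:
Cross-terms: 10, -16, 9  ⇒  Σ = 3
Area = |Σ|/2 = 1.5.
Net area = 32 − 1.5 = 30.5.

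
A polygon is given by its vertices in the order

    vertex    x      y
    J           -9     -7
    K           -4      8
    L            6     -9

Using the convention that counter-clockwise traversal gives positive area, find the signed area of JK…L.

Cross-terms: -100, -12, -123  ⇒  Σ = -235
Signed area = Σ/2 = -117.5 (negative ⇒ clockwise traversal).

-117.5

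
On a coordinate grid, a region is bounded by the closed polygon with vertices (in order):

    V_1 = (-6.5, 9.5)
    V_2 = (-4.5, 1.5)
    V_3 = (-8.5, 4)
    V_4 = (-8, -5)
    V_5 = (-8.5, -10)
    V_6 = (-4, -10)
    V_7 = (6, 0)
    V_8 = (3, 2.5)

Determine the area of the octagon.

Cross-terms: 33, -5.25, 74.5, 37.5, 45, 60, 15, 44.75  ⇒  Σ = 304.5
Area = |Σ|/2 = 152.25.

152.25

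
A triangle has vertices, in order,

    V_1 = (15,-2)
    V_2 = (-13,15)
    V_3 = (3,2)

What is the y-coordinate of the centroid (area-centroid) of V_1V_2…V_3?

Apply the shoelace (surveyor's) formula. First the cross-terms c_i = x_i·y_{i+1} − x_{i+1}·y_i:
  199, -71, -36  ⇒  2A = 92, A = 46.
Then Σ (y_i + y_{i+1})·c_i = 1380, so ȳ = 1380 / (6·46) = 5.

5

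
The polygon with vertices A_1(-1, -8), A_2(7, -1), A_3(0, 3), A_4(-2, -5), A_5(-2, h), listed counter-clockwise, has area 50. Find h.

Write out the shoelace sum; only the two edges meeting at A_5 involve h:
2·Area = [((-2)·h − (-2)·(-5)) + ((-2)·(-8) − (-1)·h)] + 84
       = -1·h + 90 = 100
⇒ h = -10.

-10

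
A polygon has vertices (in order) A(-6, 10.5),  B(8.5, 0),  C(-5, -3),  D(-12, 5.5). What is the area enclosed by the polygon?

135.625

Apply the shoelace (surveyor's) formula: 2A = Σ (x_i·y_{i+1} − x_{i+1}·y_i), indices taken mod 4.
A→B: (-6)(0) − (8.5)(10.5) = -89.25
B→C: (8.5)(-3) − (-5)(0) = -25.5
C→D: (-5)(5.5) − (-12)(-3) = -63.5
D→A: (-12)(10.5) − (-6)(5.5) = -93
Σ = -271.25
Area = |Σ|/2 = 135.625.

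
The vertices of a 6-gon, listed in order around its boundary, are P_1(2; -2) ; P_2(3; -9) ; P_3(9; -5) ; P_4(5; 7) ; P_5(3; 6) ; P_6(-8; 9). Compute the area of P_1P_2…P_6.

Σ = (-12) + (66) + (88) + (9) + (75) + (-2) = 224
Area = |Σ|/2 = 112.

112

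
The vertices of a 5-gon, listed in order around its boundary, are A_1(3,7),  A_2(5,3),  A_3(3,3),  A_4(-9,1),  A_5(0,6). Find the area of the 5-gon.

Apply the surveyor's formula: 2A = Σ (x_i·y_{i+1} − x_{i+1}·y_i), indices taken mod 5.
Σ = (-26) + (6) + (30) + (-54) + (-18) = -62
Area = |Σ|/2 = 31.

31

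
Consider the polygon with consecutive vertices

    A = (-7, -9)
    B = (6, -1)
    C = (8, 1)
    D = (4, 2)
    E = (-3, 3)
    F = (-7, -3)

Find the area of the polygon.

Apply the shoelace (surveyor's) formula: 2A = Σ (x_i·y_{i+1} − x_{i+1}·y_i), indices taken mod 6.
A→B: (-7)(-1) − (6)(-9) = 61
B→C: (6)(1) − (8)(-1) = 14
C→D: (8)(2) − (4)(1) = 12
D→E: (4)(3) − (-3)(2) = 18
E→F: (-3)(-3) − (-7)(3) = 30
F→A: (-7)(-9) − (-7)(-3) = 42
Σ = 177
Area = |Σ|/2 = 88.5.

88.5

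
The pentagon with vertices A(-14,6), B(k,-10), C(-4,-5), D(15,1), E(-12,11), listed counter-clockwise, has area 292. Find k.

-14

The doubled signed area Σ (x_i y_{i+1} − x_{i+1} y_i) is linear in k.
With k=0 it equals 430; the coefficient of k is -11 (from the two edges through B).
So -11·k + 430 = 2·292 = 584 ⇒ k = -14.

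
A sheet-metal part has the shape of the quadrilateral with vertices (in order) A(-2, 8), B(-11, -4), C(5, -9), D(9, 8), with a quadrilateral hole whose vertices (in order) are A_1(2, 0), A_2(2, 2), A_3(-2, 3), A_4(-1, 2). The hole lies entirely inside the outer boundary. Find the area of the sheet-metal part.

Outer boundary:
Apply the shoelace formula: 2A = Σ (x_i·y_{i+1} − x_{i+1}·y_i), indices taken mod 4.
A→B: (-2)(-4) − (-11)(8) = 96
B→C: (-11)(-9) − (5)(-4) = 119
C→D: (5)(8) − (9)(-9) = 121
D→A: (9)(8) − (-2)(8) = 88
Σ = 424
Area = |Σ|/2 = 212.
Hole:
Apply the shoelace formula: 2A = Σ (x_i·y_{i+1} − x_{i+1}·y_i), indices taken mod 4.
Σ = (4) + (10) + (-1) + (-4) = 9
Area = |Σ|/2 = 4.5.
Net area = 212 − 4.5 = 207.5.

207.5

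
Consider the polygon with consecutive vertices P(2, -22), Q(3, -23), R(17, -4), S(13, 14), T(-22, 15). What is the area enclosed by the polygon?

823

P→Q: (2)(-23) − (3)(-22) = 20
Q→R: (3)(-4) − (17)(-23) = 379
R→S: (17)(14) − (13)(-4) = 290
S→T: (13)(15) − (-22)(14) = 503
T→P: (-22)(-22) − (2)(15) = 454
Σ = 1646
Area = |Σ|/2 = 823.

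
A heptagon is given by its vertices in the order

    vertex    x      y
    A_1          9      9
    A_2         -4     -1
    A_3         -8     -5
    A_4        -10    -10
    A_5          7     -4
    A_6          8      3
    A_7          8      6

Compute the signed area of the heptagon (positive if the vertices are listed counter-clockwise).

Apply the shoelace formula: 2A = Σ (x_i·y_{i+1} − x_{i+1}·y_i), indices taken mod 7.
Σ = (27) + (12) + (30) + (110) + (53) + (24) + (18) = 274
Signed area = Σ/2 = 137 (positive ⇒ counter-clockwise traversal).

137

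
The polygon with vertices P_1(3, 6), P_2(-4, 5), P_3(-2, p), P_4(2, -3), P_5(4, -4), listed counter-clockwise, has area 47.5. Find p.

The doubled signed area Σ (x_i y_{i+1} − x_{i+1} y_i) is linear in p.
With p=0 it equals 95; the coefficient of p is -6 (from the two edges through P_3).
So -6·p + 95 = 2·47.5 = 95 ⇒ p = 0.

0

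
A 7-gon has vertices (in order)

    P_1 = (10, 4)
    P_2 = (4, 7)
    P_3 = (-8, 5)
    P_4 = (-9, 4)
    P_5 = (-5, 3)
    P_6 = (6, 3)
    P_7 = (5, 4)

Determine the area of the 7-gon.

46

Apply the shoelace formula: 2A = Σ (x_i·y_{i+1} − x_{i+1}·y_i), indices taken mod 7.
Cross-terms: 54, 76, 13, -7, -33, 9, -20  ⇒  Σ = 92
Area = |Σ|/2 = 46.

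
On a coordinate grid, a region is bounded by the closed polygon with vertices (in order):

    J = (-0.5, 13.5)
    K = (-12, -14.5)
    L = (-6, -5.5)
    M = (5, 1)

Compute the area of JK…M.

118.875

Apply Gauss's area formula: 2A = Σ (x_i·y_{i+1} − x_{i+1}·y_i), indices taken mod 4.
Σ = (169.25) + (-21) + (21.5) + (68) = 237.75
Area = |Σ|/2 = 118.875.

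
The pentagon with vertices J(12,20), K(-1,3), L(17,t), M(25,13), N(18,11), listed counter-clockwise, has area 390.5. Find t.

Write out the shoelace sum; only the two edges meeting at L involve t:
2·Area = [((-1)·t − 17·3) + (17·13 − 25·t)] + 325
       = -26·t + 495 = 781
⇒ t = -11.

-11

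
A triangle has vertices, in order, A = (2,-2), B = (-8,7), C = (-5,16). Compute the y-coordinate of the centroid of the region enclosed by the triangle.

Apply the shoelace (surveyor's) formula. First the cross-terms c_i = x_i·y_{i+1} − x_{i+1}·y_i:
  -2, -93, -22  ⇒  2A = -117, A = -58.5.
Then Σ (y_i + y_{i+1})·c_i = -2457, so ȳ = -2457 / (6·(-58.5)) = 7.

7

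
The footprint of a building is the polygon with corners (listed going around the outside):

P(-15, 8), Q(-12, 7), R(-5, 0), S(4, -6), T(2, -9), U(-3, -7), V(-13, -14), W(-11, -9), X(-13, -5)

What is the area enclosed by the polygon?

168

Σ = (-9) + (35) + (30) + (-24) + (-41) + (-49) + (-37) + (-62) + (-179) = -336
Area = |Σ|/2 = 168.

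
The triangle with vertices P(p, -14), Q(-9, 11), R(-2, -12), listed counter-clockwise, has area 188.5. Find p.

15

Write out the shoelace sum; only the two edges meeting at P involve p:
2·Area = [((-2)·(-14) − p·(-12)) + (p·11 − (-9)·(-14))] + 130
       = 23·p + 32 = 377
⇒ p = 15.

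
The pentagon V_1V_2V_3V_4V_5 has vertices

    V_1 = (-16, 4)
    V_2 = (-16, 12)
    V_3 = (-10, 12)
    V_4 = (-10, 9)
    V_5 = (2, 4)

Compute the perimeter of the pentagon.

|V_1V_2| = √((0)² + (8)²) = √64 = 8
|V_2V_3| = √((6)² + (0)²) = √36 = 6
|V_3V_4| = √((0)² + (-3)²) = √9 = 3
|V_4V_5| = √((12)² + (-5)²) = √169 = 13
|V_5V_1| = √((-18)² + (0)²) = √324 = 18
Perimeter = 8 + 6 + 3 + 13 + 18 = 48.

48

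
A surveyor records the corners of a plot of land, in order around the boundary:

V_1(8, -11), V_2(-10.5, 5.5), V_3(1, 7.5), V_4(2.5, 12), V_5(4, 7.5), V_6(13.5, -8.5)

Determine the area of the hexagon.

203.75

Apply the shoelace (surveyor's) formula: 2A = Σ (x_i·y_{i+1} − x_{i+1}·y_i), indices taken mod 6.
V_1→V_2: (8)(5.5) − (-10.5)(-11) = -71.5
V_2→V_3: (-10.5)(7.5) − (1)(5.5) = -84.25
V_3→V_4: (1)(12) − (2.5)(7.5) = -6.75
V_4→V_5: (2.5)(7.5) − (4)(12) = -29.25
V_5→V_6: (4)(-8.5) − (13.5)(7.5) = -135.25
V_6→V_1: (13.5)(-11) − (8)(-8.5) = -80.5
Σ = -407.5
Area = |Σ|/2 = 203.75.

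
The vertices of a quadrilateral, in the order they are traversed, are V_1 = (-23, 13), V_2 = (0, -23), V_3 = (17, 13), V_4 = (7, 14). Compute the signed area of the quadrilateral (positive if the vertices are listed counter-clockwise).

Σ = (529) + (391) + (147) + (413) = 1480
Signed area = Σ/2 = 740 (positive ⇒ counter-clockwise traversal).

740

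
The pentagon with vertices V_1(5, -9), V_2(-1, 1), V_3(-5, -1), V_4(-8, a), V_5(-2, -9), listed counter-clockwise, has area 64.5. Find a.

0

The doubled signed area Σ (x_i y_{i+1} − x_{i+1} y_i) is linear in a.
With a=0 it equals 129; the coefficient of a is -3 (from the two edges through V_4).
So -3·a + 129 = 2·64.5 = 129 ⇒ a = 0.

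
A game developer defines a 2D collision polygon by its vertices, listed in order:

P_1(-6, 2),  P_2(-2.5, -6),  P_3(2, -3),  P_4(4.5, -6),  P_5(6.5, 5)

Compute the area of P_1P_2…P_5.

83.25

Apply the surveyor's formula: 2A = Σ (x_i·y_{i+1} − x_{i+1}·y_i), indices taken mod 5.
Σ = (41) + (19.5) + (1.5) + (61.5) + (43) = 166.5
Area = |Σ|/2 = 83.25.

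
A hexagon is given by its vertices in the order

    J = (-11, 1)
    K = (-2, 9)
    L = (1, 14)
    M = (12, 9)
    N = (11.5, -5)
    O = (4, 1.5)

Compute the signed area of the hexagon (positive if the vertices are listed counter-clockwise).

-199.375

Apply the surveyor's formula: 2A = Σ (x_i·y_{i+1} − x_{i+1}·y_i), indices taken mod 6.
Σ = (-97) + (-37) + (-159) + (-163.5) + (37.25) + (20.5) = -398.75
Signed area = Σ/2 = -199.375 (negative ⇒ clockwise traversal).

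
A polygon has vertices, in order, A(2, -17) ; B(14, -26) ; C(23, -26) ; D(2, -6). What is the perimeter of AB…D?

|AB| = √((12)² + (-9)²) = √225 = 15
|BC| = √((9)² + (0)²) = √81 = 9
|CD| = √((-21)² + (20)²) = √841 = 29
|DA| = √((0)² + (-11)²) = √121 = 11
Perimeter = 15 + 9 + 29 + 11 = 64.

64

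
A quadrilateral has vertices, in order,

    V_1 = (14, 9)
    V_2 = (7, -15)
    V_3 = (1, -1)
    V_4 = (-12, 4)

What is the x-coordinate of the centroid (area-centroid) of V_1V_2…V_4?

Apply the surveyor's formula. First the cross-terms c_i = x_i·y_{i+1} − x_{i+1}·y_i:
  -273, 8, -8, -164  ⇒  2A = -437, A = -218.5.
Then Σ (x_i + x_{i+1})·c_i = -5909, so x̄ = -5909 / (6·(-218.5)) = 311/69.

311/69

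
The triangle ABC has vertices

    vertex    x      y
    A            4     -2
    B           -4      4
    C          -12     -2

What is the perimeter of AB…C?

|AB| = √((-8)² + (6)²) = √100 = 10
|BC| = √((-8)² + (-6)²) = √100 = 10
|CA| = √((16)² + (0)²) = √256 = 16
Perimeter = 10 + 10 + 16 = 36.

36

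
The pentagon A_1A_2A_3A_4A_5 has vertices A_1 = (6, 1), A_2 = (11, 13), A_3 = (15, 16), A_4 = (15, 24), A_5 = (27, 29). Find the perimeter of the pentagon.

74

|A_1A_2| = √((5)² + (12)²) = √169 = 13
|A_2A_3| = √((4)² + (3)²) = √25 = 5
|A_3A_4| = √((0)² + (8)²) = √64 = 8
|A_4A_5| = √((12)² + (5)²) = √169 = 13
|A_5A_1| = √((-21)² + (-28)²) = √1225 = 35
Perimeter = 13 + 5 + 8 + 13 + 35 = 74.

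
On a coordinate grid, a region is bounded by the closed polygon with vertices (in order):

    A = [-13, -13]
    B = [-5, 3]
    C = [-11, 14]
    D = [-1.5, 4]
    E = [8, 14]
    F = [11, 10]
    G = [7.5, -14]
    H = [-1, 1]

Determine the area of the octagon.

Σ = (-104) + (-37) + (-23) + (-53) + (-74) + (-229) + (-6.5) + (26) = -500.5
Area = |Σ|/2 = 250.25.

250.25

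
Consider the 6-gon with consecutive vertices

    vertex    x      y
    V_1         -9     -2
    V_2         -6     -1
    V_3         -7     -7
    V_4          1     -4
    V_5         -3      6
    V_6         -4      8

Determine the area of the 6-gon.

Apply the surveyor's formula: 2A = Σ (x_i·y_{i+1} − x_{i+1}·y_i), indices taken mod 6.
Cross-terms: -3, 35, 35, -6, 0, 80  ⇒  Σ = 141
Area = |Σ|/2 = 70.5.

70.5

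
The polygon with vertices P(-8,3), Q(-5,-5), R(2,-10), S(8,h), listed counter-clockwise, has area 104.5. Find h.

The doubled signed area Σ (x_i y_{i+1} − x_{i+1} y_i) is linear in h.
With h=0 it equals 219; the coefficient of h is 10 (from the two edges through S).
So 10·h + 219 = 2·104.5 = 209 ⇒ h = -1.

-1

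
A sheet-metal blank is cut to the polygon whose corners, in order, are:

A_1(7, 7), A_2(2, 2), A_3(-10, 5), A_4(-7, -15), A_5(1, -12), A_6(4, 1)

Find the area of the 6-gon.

192

Cross-terms: 0, 30, 185, 99, 49, 21  ⇒  Σ = 384
Area = |Σ|/2 = 192.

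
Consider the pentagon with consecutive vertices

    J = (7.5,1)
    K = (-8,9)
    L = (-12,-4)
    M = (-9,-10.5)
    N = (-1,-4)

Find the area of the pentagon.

Apply the shoelace (surveyor's) formula: 2A = Σ (x_i·y_{i+1} − x_{i+1}·y_i), indices taken mod 5.
J→K: (7.5)(9) − (-8)(1) = 75.5
K→L: (-8)(-4) − (-12)(9) = 140
L→M: (-12)(-10.5) − (-9)(-4) = 90
M→N: (-9)(-4) − (-1)(-10.5) = 25.5
N→J: (-1)(1) − (7.5)(-4) = 29
Σ = 360
Area = |Σ|/2 = 180.

180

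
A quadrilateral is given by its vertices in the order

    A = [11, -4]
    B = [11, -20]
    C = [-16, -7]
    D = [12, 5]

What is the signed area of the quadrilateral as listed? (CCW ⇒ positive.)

A→B: (11)(-20) − (11)(-4) = -176
B→C: (11)(-7) − (-16)(-20) = -397
C→D: (-16)(5) − (12)(-7) = 4
D→A: (12)(-4) − (11)(5) = -103
Σ = -672
Signed area = Σ/2 = -336 (negative ⇒ clockwise traversal).

-336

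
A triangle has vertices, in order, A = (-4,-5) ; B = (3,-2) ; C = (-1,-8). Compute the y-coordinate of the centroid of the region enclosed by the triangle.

-5

Apply Gauss's area formula. First the cross-terms c_i = x_i·y_{i+1} − x_{i+1}·y_i:
  23, -26, -27  ⇒  2A = -30, A = -15.
Then Σ (y_i + y_{i+1})·c_i = 450, so ȳ = 450 / (6·(-15)) = -5.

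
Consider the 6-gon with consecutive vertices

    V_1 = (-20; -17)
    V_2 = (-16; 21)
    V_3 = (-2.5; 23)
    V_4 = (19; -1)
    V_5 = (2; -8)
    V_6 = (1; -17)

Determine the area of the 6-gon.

Apply Gauss's area formula: 2A = Σ (x_i·y_{i+1} − x_{i+1}·y_i), indices taken mod 6.
Σ = (-692) + (-315.5) + (-434.5) + (-150) + (-26) + (-357) = -1975
Area = |Σ|/2 = 987.5.

987.5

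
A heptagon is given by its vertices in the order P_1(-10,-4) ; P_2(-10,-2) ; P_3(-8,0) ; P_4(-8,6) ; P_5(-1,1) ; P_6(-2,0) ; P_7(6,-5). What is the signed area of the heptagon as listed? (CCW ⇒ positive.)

-74

Apply the shoelace formula: 2A = Σ (x_i·y_{i+1} − x_{i+1}·y_i), indices taken mod 7.
Σ = (-20) + (-16) + (-48) + (-2) + (2) + (10) + (-74) = -148
Signed area = Σ/2 = -74 (negative ⇒ clockwise traversal).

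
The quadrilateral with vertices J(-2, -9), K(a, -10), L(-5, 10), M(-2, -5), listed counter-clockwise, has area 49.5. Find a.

The doubled signed area Σ (x_i y_{i+1} − x_{i+1} y_i) is linear in a.
With a=0 it equals 23; the coefficient of a is 19 (from the two edges through K).
So 19·a + 23 = 2·49.5 = 99 ⇒ a = 4.

4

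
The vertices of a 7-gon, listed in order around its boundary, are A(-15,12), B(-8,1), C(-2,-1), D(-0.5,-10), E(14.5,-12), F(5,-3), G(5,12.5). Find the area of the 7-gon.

301.5

Apply Gauss's area formula: 2A = Σ (x_i·y_{i+1} − x_{i+1}·y_i), indices taken mod 7.
Σ = (81) + (10) + (19.5) + (151) + (16.5) + (77.5) + (247.5) = 603
Area = |Σ|/2 = 301.5.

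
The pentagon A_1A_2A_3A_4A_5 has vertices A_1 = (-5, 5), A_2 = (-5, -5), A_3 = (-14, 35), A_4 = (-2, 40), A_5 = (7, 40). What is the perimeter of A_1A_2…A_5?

110

|A_1A_2| = √((0)² + (-10)²) = √100 = 10
|A_2A_3| = √((-9)² + (40)²) = √1681 = 41
|A_3A_4| = √((12)² + (5)²) = √169 = 13
|A_4A_5| = √((9)² + (0)²) = √81 = 9
|A_5A_1| = √((-12)² + (-35)²) = √1369 = 37
Perimeter = 10 + 41 + 13 + 9 + 37 = 110.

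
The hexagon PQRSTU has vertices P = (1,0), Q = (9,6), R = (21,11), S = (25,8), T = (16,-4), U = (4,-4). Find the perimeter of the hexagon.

|PQ| = √((8)² + (6)²) = √100 = 10
|QR| = √((12)² + (5)²) = √169 = 13
|RS| = √((4)² + (-3)²) = √25 = 5
|ST| = √((-9)² + (-12)²) = √225 = 15
|TU| = √((-12)² + (0)²) = √144 = 12
|UP| = √((-3)² + (4)²) = √25 = 5
Perimeter = 10 + 13 + 5 + 15 + 12 + 5 = 60.

60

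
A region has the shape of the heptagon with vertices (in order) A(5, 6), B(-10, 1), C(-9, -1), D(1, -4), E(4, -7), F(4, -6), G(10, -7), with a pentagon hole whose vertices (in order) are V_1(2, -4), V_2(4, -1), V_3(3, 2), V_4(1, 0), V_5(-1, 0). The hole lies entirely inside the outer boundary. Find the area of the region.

117

Outer boundary:
Apply Gauss's area formula: 2A = Σ (x_i·y_{i+1} − x_{i+1}·y_i), indices taken mod 7.
Σ = (65) + (19) + (37) + (9) + (4) + (32) + (95) = 261
Area = |Σ|/2 = 130.5.
Hole:
Apply Gauss's area formula: 2A = Σ (x_i·y_{i+1} − x_{i+1}·y_i), indices taken mod 5.
Σ = (14) + (11) + (-2) + (0) + (4) = 27
Area = |Σ|/2 = 13.5.
Net area = 130.5 − 13.5 = 117.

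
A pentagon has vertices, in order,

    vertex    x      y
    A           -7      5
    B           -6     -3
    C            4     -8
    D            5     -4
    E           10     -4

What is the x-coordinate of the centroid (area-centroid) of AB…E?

Apply the shoelace (surveyor's) formula. First the cross-terms c_i = x_i·y_{i+1} − x_{i+1}·y_i:
  51, 60, 24, 20, 22  ⇒  2A = 177, A = 88.5.
Then Σ (x_i + x_{i+1})·c_i = -201, so x̄ = -201 / (6·88.5) = -67/177.

-67/177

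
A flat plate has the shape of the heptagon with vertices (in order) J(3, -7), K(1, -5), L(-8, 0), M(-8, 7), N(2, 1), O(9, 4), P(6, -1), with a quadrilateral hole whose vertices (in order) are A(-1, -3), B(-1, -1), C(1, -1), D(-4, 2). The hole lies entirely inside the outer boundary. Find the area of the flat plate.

93.5

Outer boundary:
Apply Gauss's area formula: 2A = Σ (x_i·y_{i+1} − x_{i+1}·y_i), indices taken mod 7.
Cross-terms: -8, -40, -56, -22, -1, -33, -39  ⇒  Σ = -199
Area = |Σ|/2 = 99.5.
Hole:
Apply the shoelace (surveyor's) formula: 2A = Σ (x_i·y_{i+1} − x_{i+1}·y_i), indices taken mod 4.
Cross-terms: -2, 2, -2, 14  ⇒  Σ = 12
Area = |Σ|/2 = 6.
Net area = 99.5 − 6 = 93.5.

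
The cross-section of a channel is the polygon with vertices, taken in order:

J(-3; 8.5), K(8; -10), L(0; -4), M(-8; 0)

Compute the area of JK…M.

Cross-terms: -38, -32, -32, -68  ⇒  Σ = -170
Area = |Σ|/2 = 85.

85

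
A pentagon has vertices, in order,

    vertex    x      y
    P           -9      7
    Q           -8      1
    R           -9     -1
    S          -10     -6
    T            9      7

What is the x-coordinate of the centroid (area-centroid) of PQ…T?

-318/109

Apply Gauss's area formula. First the cross-terms c_i = x_i·y_{i+1} − x_{i+1}·y_i:
  47, 17, 44, -16, 126  ⇒  2A = 218, A = 109.
Then Σ (x_i + x_{i+1})·c_i = -1908, so x̄ = -1908 / (6·109) = -318/109.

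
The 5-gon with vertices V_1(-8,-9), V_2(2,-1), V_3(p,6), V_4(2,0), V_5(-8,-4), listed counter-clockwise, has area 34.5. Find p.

Write out the shoelace sum; only the two edges meeting at V_3 involve p:
2·Area = [(2·6 − p·(-1)) + (p·0 − 2·6)] + 58
       = 1·p + 58 = 69
⇒ p = 11.

11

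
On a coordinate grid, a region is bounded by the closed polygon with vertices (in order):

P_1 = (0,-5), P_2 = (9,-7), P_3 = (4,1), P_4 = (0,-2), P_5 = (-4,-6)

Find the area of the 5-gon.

43

Apply Gauss's area formula: 2A = Σ (x_i·y_{i+1} − x_{i+1}·y_i), indices taken mod 5.
Cross-terms: 45, 37, -8, -8, 20  ⇒  Σ = 86
Area = |Σ|/2 = 43.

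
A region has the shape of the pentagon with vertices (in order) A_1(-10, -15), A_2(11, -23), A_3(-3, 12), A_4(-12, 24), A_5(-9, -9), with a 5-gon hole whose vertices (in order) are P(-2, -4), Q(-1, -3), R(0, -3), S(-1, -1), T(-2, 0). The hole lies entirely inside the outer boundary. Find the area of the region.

Outer boundary:
Cross-terms: 395, 63, 72, 324, 45  ⇒  Σ = 899
Area = |Σ|/2 = 449.5.
Hole:
Apply Gauss's area formula: 2A = Σ (x_i·y_{i+1} − x_{i+1}·y_i), indices taken mod 5.
Σ = (2) + (3) + (-3) + (-2) + (8) = 8
Area = |Σ|/2 = 4.
Net area = 449.5 − 4 = 445.5.

445.5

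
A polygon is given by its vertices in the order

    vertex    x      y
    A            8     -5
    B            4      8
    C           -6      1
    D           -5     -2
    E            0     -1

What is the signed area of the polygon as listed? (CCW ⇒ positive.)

83

A→B: (8)(8) − (4)(-5) = 84
B→C: (4)(1) − (-6)(8) = 52
C→D: (-6)(-2) − (-5)(1) = 17
D→E: (-5)(-1) − (0)(-2) = 5
E→A: (0)(-5) − (8)(-1) = 8
Σ = 166
Signed area = Σ/2 = 83 (positive ⇒ counter-clockwise traversal).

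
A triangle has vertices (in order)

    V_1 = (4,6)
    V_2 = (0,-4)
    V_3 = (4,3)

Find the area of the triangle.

Apply the shoelace formula: 2A = Σ (x_i·y_{i+1} − x_{i+1}·y_i), indices taken mod 3.
V_1→V_2: (4)(-4) − (0)(6) = -16
V_2→V_3: (0)(3) − (4)(-4) = 16
V_3→V_1: (4)(6) − (4)(3) = 12
Σ = 12
Area = |Σ|/2 = 6.

6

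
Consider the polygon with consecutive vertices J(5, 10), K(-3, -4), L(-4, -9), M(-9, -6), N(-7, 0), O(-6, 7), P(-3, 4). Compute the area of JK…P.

J→K: (5)(-4) − (-3)(10) = 10
K→L: (-3)(-9) − (-4)(-4) = 11
L→M: (-4)(-6) − (-9)(-9) = -57
M→N: (-9)(0) − (-7)(-6) = -42
N→O: (-7)(7) − (-6)(0) = -49
O→P: (-6)(4) − (-3)(7) = -3
P→J: (-3)(10) − (5)(4) = -50
Σ = -180
Area = |Σ|/2 = 90.

90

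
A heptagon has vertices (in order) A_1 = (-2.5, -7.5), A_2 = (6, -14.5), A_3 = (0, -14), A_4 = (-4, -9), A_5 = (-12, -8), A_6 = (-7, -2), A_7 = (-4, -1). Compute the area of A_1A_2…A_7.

70.125

Apply the shoelace (surveyor's) formula: 2A = Σ (x_i·y_{i+1} − x_{i+1}·y_i), indices taken mod 7.
Σ = (81.25) + (-84) + (-56) + (-76) + (-32) + (-1) + (27.5) = -140.25
Area = |Σ|/2 = 70.125.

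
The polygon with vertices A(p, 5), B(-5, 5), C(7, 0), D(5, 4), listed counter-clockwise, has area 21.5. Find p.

0

The doubled signed area Σ (x_i y_{i+1} − x_{i+1} y_i) is linear in p.
With p=0 it equals 43; the coefficient of p is 1 (from the two edges through A).
So 1·p + 43 = 2·21.5 = 43 ⇒ p = 0.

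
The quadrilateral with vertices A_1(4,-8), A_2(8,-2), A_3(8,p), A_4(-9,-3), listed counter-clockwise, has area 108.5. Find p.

5

The doubled signed area Σ (x_i y_{i+1} − x_{i+1} y_i) is linear in p.
With p=0 it equals 132; the coefficient of p is 17 (from the two edges through A_3).
So 17·p + 132 = 2·108.5 = 217 ⇒ p = 5.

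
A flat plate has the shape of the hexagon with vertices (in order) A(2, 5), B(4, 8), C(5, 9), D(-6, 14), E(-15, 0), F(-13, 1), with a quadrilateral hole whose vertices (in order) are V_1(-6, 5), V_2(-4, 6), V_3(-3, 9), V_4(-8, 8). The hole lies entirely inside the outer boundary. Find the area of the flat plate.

Outer boundary:
Apply the surveyor's formula: 2A = Σ (x_i·y_{i+1} − x_{i+1}·y_i), indices taken mod 6.
A→B: (2)(8) − (4)(5) = -4
B→C: (4)(9) − (5)(8) = -4
C→D: (5)(14) − (-6)(9) = 124
D→E: (-6)(0) − (-15)(14) = 210
E→F: (-15)(1) − (-13)(0) = -15
F→A: (-13)(5) − (2)(1) = -67
Σ = 244
Area = |Σ|/2 = 122.
Hole:
Apply Gauss's area formula: 2A = Σ (x_i·y_{i+1} − x_{i+1}·y_i), indices taken mod 4.
Cross-terms: -16, -18, 48, 8  ⇒  Σ = 22
Area = |Σ|/2 = 11.
Net area = 122 − 11 = 111.

111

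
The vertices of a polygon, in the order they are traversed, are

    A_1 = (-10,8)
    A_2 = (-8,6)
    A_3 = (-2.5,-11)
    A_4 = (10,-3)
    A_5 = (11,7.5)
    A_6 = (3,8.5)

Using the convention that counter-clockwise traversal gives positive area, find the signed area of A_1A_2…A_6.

256.25

Σ = (4) + (103) + (117.5) + (108) + (71) + (109) = 512.5
Signed area = Σ/2 = 256.25 (positive ⇒ counter-clockwise traversal).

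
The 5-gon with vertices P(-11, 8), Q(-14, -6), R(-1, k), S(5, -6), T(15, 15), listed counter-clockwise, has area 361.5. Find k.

Write out the shoelace sum; only the two edges meeting at R involve k:
2·Area = [((-14)·k − (-1)·(-6)) + ((-1)·(-6) − 5·k)] + 628
       = -19·k + 628 = 723
⇒ k = -5.

-5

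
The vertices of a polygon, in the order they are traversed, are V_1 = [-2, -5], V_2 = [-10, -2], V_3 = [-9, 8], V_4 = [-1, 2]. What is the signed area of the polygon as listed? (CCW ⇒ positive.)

Apply Gauss's area formula: 2A = Σ (x_i·y_{i+1} − x_{i+1}·y_i), indices taken mod 4.
Σ = (-46) + (-98) + (-10) + (9) = -145
Signed area = Σ/2 = -72.5 (negative ⇒ clockwise traversal).

-72.5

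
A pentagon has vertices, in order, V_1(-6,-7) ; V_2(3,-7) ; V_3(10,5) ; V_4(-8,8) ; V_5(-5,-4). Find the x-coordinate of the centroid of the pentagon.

11/117

Apply the shoelace (surveyor's) formula. First the cross-terms c_i = x_i·y_{i+1} − x_{i+1}·y_i:
  63, 85, 120, 72, 11  ⇒  2A = 351, A = 175.5.
Then Σ (x_i + x_{i+1})·c_i = 99, so x̄ = 99 / (6·175.5) = 11/117.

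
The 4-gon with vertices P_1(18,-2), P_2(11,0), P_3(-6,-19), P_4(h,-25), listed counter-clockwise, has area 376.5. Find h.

Write out the shoelace sum; only the two edges meeting at P_4 involve h:
2·Area = [((-6)·(-25) − h·(-19)) + (h·(-2) − 18·(-25))] + -187
       = 17·h + 413 = 753
⇒ h = 20.

20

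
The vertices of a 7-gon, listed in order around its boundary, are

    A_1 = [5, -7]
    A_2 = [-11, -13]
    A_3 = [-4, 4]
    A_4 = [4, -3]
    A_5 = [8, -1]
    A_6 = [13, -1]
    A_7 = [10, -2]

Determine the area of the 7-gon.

Apply Gauss's area formula: 2A = Σ (x_i·y_{i+1} − x_{i+1}·y_i), indices taken mod 7.
Σ = (-142) + (-96) + (-4) + (20) + (5) + (-16) + (-60) = -293
Area = |Σ|/2 = 146.5.

146.5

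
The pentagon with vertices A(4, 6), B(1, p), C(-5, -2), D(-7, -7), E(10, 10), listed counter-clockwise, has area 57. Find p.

The doubled signed area Σ (x_i y_{i+1} − x_{i+1} y_i) is linear in p.
With p=0 it equals 33; the coefficient of p is 9 (from the two edges through B).
So 9·p + 33 = 2·57 = 114 ⇒ p = 9.

9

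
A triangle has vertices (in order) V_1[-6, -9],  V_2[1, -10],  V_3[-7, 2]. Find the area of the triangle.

Cross-terms: 69, -68, 75  ⇒  Σ = 76
Area = |Σ|/2 = 38.

38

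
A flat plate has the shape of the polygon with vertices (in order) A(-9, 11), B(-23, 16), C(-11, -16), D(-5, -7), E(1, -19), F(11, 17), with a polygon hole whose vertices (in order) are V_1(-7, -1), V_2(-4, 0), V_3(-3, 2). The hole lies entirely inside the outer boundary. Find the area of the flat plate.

623.5

Outer boundary:
Apply the shoelace (surveyor's) formula: 2A = Σ (x_i·y_{i+1} − x_{i+1}·y_i), indices taken mod 6.
Σ = (109) + (544) + (-3) + (102) + (226) + (274) = 1252
Area = |Σ|/2 = 626.
Hole:
Σ = (-4) + (-8) + (17) = 5
Area = |Σ|/2 = 2.5.
Net area = 626 − 2.5 = 623.5.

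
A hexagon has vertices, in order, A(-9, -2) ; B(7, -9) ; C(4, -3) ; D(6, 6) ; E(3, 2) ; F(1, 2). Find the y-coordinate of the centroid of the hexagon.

-377/166

Apply the shoelace (surveyor's) formula. First the cross-terms c_i = x_i·y_{i+1} − x_{i+1}·y_i:
  95, 15, 42, -6, 4, 16  ⇒  2A = 166, A = 83.
Then Σ (y_i + y_{i+1})·c_i = -1131, so ȳ = -1131 / (6·83) = -377/166.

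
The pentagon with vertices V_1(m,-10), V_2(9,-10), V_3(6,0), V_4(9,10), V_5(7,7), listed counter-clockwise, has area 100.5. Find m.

Write out the shoelace sum; only the two edges meeting at V_1 involve m:
2·Area = [(7·(-10) − m·7) + (m·(-10) − 9·(-10))] + 113
       = -17·m + 133 = 201
⇒ m = -4.

-4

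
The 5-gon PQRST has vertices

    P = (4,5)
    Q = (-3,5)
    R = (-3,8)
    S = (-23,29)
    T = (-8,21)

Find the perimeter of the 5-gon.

76

|PQ| = √((-7)² + (0)²) = √49 = 7
|QR| = √((0)² + (3)²) = √9 = 3
|RS| = √((-20)² + (21)²) = √841 = 29
|ST| = √((15)² + (-8)²) = √289 = 17
|TP| = √((12)² + (-16)²) = √400 = 20
Perimeter = 7 + 3 + 29 + 17 + 20 = 76.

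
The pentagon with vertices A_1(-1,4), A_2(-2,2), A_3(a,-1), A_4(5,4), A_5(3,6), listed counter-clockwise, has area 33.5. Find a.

Write out the shoelace sum; only the two edges meeting at A_3 involve a:
2·Area = [((-2)·(-1) − a·2) + (a·4 − 5·(-1))] + 42
       = 2·a + 49 = 67
⇒ a = 9.

9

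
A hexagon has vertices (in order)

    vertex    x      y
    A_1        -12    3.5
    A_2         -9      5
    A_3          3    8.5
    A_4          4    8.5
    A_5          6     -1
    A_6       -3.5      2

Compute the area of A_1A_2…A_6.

81.625

Apply the surveyor's formula: 2A = Σ (x_i·y_{i+1} − x_{i+1}·y_i), indices taken mod 6.
Σ = (-28.5) + (-91.5) + (-8.5) + (-55) + (8.5) + (11.75) = -163.25
Area = |Σ|/2 = 81.625.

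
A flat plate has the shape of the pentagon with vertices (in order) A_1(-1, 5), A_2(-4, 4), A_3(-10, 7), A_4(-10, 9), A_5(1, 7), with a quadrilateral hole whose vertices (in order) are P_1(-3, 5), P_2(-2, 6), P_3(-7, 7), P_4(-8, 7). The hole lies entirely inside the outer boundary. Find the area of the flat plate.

Outer boundary:
Σ = (16) + (12) + (-20) + (-79) + (12) = -59
Area = |Σ|/2 = 29.5.
Hole:
Apply Gauss's area formula: 2A = Σ (x_i·y_{i+1} − x_{i+1}·y_i), indices taken mod 4.
P_1→P_2: (-3)(6) − (-2)(5) = -8
P_2→P_3: (-2)(7) − (-7)(6) = 28
P_3→P_4: (-7)(7) − (-8)(7) = 7
P_4→P_1: (-8)(5) − (-3)(7) = -19
Σ = 8
Area = |Σ|/2 = 4.
Net area = 29.5 − 4 = 25.5.

25.5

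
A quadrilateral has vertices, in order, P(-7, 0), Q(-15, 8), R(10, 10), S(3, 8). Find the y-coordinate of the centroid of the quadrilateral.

6

Apply the shoelace formula. First the cross-terms c_i = x_i·y_{i+1} − x_{i+1}·y_i:
  -56, -230, 50, 56  ⇒  2A = -180, A = -90.
Then Σ (y_i + y_{i+1})·c_i = -3240, so ȳ = -3240 / (6·(-90)) = 6.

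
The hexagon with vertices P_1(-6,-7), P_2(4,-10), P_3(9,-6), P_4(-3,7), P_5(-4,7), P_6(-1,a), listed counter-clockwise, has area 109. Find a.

-1

The doubled signed area Σ (x_i y_{i+1} − x_{i+1} y_i) is linear in a.
With a=0 it equals 220; the coefficient of a is 2 (from the two edges through P_6).
So 2·a + 220 = 2·109 = 218 ⇒ a = -1.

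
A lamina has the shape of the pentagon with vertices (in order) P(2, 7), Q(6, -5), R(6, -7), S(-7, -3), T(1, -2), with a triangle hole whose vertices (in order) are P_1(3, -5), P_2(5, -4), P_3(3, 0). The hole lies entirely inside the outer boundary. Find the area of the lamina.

46.5

Outer boundary:
Apply Gauss's area formula: 2A = Σ (x_i·y_{i+1} − x_{i+1}·y_i), indices taken mod 5.
P→Q: (2)(-5) − (6)(7) = -52
Q→R: (6)(-7) − (6)(-5) = -12
R→S: (6)(-3) − (-7)(-7) = -67
S→T: (-7)(-2) − (1)(-3) = 17
T→P: (1)(7) − (2)(-2) = 11
Σ = -103
Area = |Σ|/2 = 51.5.
Hole:
P_1→P_2: (3)(-4) − (5)(-5) = 13
P_2→P_3: (5)(0) − (3)(-4) = 12
P_3→P_1: (3)(-5) − (3)(0) = -15
Σ = 10
Area = |Σ|/2 = 5.
Net area = 51.5 − 5 = 46.5.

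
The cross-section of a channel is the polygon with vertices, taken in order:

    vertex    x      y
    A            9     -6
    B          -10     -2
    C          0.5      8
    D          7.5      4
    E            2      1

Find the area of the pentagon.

118.25

Apply Gauss's area formula: 2A = Σ (x_i·y_{i+1} − x_{i+1}·y_i), indices taken mod 5.
Cross-terms: -78, -79, -58, -0.5, -21  ⇒  Σ = -236.5
Area = |Σ|/2 = 118.25.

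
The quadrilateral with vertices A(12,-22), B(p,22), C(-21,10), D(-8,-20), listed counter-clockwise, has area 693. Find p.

-8

Write out the shoelace sum; only the two edges meeting at B involve p:
2·Area = [(12·22 − p·(-22)) + (p·10 − (-21)·22)] + 916
       = 32·p + 1642 = 1386
⇒ p = -8.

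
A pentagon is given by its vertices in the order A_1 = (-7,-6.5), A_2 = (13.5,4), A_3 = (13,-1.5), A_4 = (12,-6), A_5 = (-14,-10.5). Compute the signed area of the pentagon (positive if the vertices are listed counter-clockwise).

Σ = (59.75) + (-72.25) + (-60) + (-210) + (17.5) = -265
Signed area = Σ/2 = -132.5 (negative ⇒ clockwise traversal).

-132.5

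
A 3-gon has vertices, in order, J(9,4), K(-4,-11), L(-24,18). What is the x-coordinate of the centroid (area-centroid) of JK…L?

-19/3

Apply the shoelace (surveyor's) formula. First the cross-terms c_i = x_i·y_{i+1} − x_{i+1}·y_i:
  -83, -336, -258  ⇒  2A = -677, A = -338.5.
Then Σ (x_i + x_{i+1})·c_i = 12863, so x̄ = 12863 / (6·(-338.5)) = -19/3.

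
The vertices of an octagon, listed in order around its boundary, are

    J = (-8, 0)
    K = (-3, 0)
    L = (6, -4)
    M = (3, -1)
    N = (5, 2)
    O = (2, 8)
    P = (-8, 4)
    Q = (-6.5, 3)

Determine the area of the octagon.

81.5

Apply the shoelace formula: 2A = Σ (x_i·y_{i+1} − x_{i+1}·y_i), indices taken mod 8.
Cross-terms: 0, 12, 6, 11, 36, 72, 2, 24  ⇒  Σ = 163
Area = |Σ|/2 = 81.5.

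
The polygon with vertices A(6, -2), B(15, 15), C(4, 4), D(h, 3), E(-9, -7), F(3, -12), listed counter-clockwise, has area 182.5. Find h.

The doubled signed area Σ (x_i y_{i+1} − x_{i+1} y_i) is linear in h.
With h=0 it equals 354; the coefficient of h is -11 (from the two edges through D).
So -11·h + 354 = 2·182.5 = 365 ⇒ h = -1.

-1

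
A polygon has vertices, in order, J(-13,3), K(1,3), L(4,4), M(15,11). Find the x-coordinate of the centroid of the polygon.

Apply Gauss's area formula. First the cross-terms c_i = x_i·y_{i+1} − x_{i+1}·y_i:
  -42, -8, -16, 188  ⇒  2A = 122, A = 61.
Then Σ (x_i + x_{i+1})·c_i = 536, so x̄ = 536 / (6·61) = 268/183.

268/183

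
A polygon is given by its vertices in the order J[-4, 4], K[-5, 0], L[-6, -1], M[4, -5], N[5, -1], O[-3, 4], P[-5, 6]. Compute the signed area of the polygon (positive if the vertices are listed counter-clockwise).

Apply the shoelace (surveyor's) formula: 2A = Σ (x_i·y_{i+1} − x_{i+1}·y_i), indices taken mod 7.
Σ = (20) + (5) + (34) + (21) + (17) + (2) + (4) = 103
Signed area = Σ/2 = 51.5 (positive ⇒ counter-clockwise traversal).

51.5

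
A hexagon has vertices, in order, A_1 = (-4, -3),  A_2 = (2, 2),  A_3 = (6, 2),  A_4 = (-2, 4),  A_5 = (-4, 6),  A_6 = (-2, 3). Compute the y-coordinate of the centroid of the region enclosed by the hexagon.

Apply the shoelace (surveyor's) formula. First the cross-terms c_i = x_i·y_{i+1} − x_{i+1}·y_i:
  -2, -8, 28, 4, 0, 18  ⇒  2A = 40, A = 20.
Then Σ (y_i + y_{i+1})·c_i = 178, so ȳ = 178 / (6·20) = 89/60.

89/60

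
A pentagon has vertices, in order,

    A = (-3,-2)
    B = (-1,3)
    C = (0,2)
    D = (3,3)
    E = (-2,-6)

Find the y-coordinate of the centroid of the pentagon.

-97/135

Apply Gauss's area formula. First the cross-terms c_i = x_i·y_{i+1} − x_{i+1}·y_i:
  -11, -2, -6, -12, -14  ⇒  2A = -45, A = -22.5.
Then Σ (y_i + y_{i+1})·c_i = 97, so ȳ = 97 / (6·(-22.5)) = -97/135.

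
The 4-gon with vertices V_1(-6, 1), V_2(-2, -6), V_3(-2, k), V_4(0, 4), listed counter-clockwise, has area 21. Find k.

0

Write out the shoelace sum; only the two edges meeting at V_3 involve k:
2·Area = [((-2)·k − (-2)·(-6)) + ((-2)·4 − 0·k)] + 62
       = -2·k + 42 = 42
⇒ k = 0.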